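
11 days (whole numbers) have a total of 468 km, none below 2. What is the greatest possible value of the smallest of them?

42

The 11 values sum to 468, so their minimum is at most ⌊468/11⌋ = 42.
Taking 5 copies of 42 and 6 copies of 43 gives exactly 468, so 42 is attained.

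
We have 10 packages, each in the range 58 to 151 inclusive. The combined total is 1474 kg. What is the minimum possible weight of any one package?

To make one package as small as possible, make the other 9 as large as possible.
The other 9 contribute at most 9 × 151 = 1359, leaving at least 1474 − 1359 = 115.
Since 115 ≥ 58, this is achievable: one at 115 and 9 at 151.

115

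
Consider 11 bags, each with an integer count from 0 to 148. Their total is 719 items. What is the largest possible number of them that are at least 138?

5

With k values at 138 or above and the rest at least 0, the sum is at least 0 + 138k.
Since the sum is 719, we need 138k ≤ 719, i.e. k ≤ 5.
k = 5 is achieved by 5 values at 138 and 6 at 0, total 690; add 29 to one value (staying below 138) to reach 719.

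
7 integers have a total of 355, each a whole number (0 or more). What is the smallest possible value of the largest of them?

51

The 7 values sum to 355, so their maximum is at least ⌈355/7⌉ = 51.
Taking 2 copies of 50 and 5 copies of 51 gives exactly 355, so 51 is attained.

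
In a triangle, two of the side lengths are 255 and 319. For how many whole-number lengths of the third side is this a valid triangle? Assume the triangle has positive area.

509

The triangle inequality gives |255 − 319| < c < 255 + 319, i.e. 64 < c < 574.
So c can be any integer from 65 to 573: 509 values.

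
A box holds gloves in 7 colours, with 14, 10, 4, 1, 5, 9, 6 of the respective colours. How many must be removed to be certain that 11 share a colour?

46

In the worst case you take as many as possible of each colour without reaching 11: 10 + 10 + 4 + 1 + 5 + 9 + 6 = 45.
The next one must give 11 of some colour, so 45 + 1 = 46.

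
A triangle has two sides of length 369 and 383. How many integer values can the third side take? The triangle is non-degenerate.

The triangle inequality gives |369 − 383| < c < 369 + 383, i.e. 14 < c < 752.
So c can be any integer from 15 to 751: 737 values.

737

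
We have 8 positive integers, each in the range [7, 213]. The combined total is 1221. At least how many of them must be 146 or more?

1

Suppose at most 8 − j of them reach 146; then j values are ≤ 145 and the rest ≤ 213.
The total is then ≤ 145·j + 213·(8 − j) = 1704 − 68j. For this to be ≥ 1221 we need j ≤ 7, so at least 8 − 7 = 1 must reach 146.
Exactly 1 works: 1 value at 213 and 7 at 145 total 1228; lower one of the high values by 7 (still ≥ 146) to hit 1221.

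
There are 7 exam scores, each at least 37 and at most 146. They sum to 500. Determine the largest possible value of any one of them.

To make one score as large as possible, make the other 6 as small as possible.
The other 6 contribute at least 6 × 37 = 222, leaving at most 500 − 222 = 278.
But each score is capped at 146, so the maximum is 146.
Achievable: one at 146 and the other 6 totalling 354, which fits since 6 × 37 ≤ 354 ≤ 6 × 146.

146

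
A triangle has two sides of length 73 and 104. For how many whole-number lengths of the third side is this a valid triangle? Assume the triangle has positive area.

145

The triangle inequality gives |73 − 104| < c < 73 + 104, i.e. 31 < c < 177.
So c can be any integer from 32 to 176: 145 values.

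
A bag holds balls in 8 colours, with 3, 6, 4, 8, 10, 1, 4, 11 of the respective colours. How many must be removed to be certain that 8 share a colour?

In the worst case you take as many as possible of each colour without reaching 8: 3 + 6 + 4 + 7 + 7 + 1 + 4 + 7 = 39.
The next one must give 8 of some colour, so 39 + 1 = 40.

40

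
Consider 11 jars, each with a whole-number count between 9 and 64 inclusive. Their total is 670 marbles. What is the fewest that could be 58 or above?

Each value short of 58 is at most 57, costing at least 64 − 57 = 7 against the maximum total of 704.
We can afford to lose at most 704 − 670 = 34, so at most ⌊34/7⌋ = 4 fall short, and at least 7 are ≥ 58.
Exactly 7 works: 7 values at 64 and 4 at 57 total 676; lower one of the high values by 6 (still ≥ 58) to hit 670.

7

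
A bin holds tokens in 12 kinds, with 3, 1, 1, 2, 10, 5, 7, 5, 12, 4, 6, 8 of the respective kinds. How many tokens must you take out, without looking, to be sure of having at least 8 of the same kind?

In the worst case you take as many as possible of each kind without reaching 8: 3 + 1 + 1 + 2 + 7 + 5 + 7 + 5 + 7 + 4 + 6 + 7 = 55.
The next one must give 8 of some kind, so 55 + 1 = 56.

56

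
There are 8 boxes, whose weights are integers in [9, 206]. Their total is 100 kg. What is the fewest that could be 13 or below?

3

Each value above 13 is at least 14, contributing at least 14 − 9 = 5 above the floor 9.
The sum exceeds the floor total 72 by 28, so at most ⌊28/5⌋ = 5 exceed 13, and at least 3 are ≤ 13.
Exactly 3 works: 3 values at 9 and 5 at 14 total 97; raise one of the low values by 3 (still ≤ 13) to hit 100.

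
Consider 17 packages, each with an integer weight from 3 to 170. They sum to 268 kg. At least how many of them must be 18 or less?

4

If only k of them are at most 18, the other 17 − k are at least 19, so the total is at least (17 − k)·19 + k·3.
This is ≤ 268, so (17 − k)·19 + 3k ≤ 268, which gives k ≥ 4.
Exactly 4 works: 4 values at 3 and 13 at 19 total 259; raise one of the low values by 9 (still ≤ 18) to hit 268.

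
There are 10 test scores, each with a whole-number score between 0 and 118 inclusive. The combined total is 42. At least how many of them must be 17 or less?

8

If only k of them are at most 17, the other 10 − k are at least 18, so the total is at least (10 − k)·18 + k·0.
This is ≤ 42, so (10 − k)·18 + 0k ≤ 42, which gives k ≥ 8.
Exactly 8 works: 8 values at 0 and 2 at 18 total 36; raise one of the low values by 6 (still ≤ 17) to hit 42.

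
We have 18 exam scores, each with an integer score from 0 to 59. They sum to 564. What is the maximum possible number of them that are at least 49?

11

If k of the values are ≥ 49, the total is ≥ 49k + 0(18 − k).
Setting 49k + 0(18 − k) ≤ 564 gives 49k ≤ 564, so k ≤ 11.
k = 11 is achieved by 11 values at 49 and 7 at 0, total 539; add 25 to one value (staying below 49) to reach 564.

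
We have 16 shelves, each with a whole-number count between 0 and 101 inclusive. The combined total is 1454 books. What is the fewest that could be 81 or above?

9

Each value short of 81 is at most 80, costing at least 101 − 80 = 21 against the maximum total of 1616.
We can afford to lose at most 1616 − 1454 = 162, so at most ⌊162/21⌋ = 7 fall short, and at least 9 are ≥ 81.
Exactly 9 works: 9 values at 101 and 7 at 80 total 1469; lower one of the high values by 15 (still ≥ 81) to hit 1454.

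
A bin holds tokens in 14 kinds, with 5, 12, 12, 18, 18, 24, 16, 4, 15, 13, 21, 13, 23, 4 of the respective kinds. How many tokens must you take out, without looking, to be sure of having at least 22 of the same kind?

194

In the worst case you take as many as possible of each kind without reaching 22: 5 + 12 + 12 + 18 + 18 + 21 + 16 + 4 + 15 + 13 + 21 + 13 + 21 + 4 = 193.
The next one must give 22 of some kind, so 193 + 1 = 194.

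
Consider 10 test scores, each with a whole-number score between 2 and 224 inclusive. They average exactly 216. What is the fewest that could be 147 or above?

9

The total is 10 × 216 = 2160.
Each value short of 147 is at most 146, costing at least 224 − 146 = 78 against the maximum total of 2240.
We can afford to lose at most 2240 − 2160 = 80, so at most ⌊80/78⌋ = 1 fall short, and at least 9 are ≥ 147.
Exactly 9 works: 9 values at 224 and 1 at 146 total 2162; lower one of the high values by 2 (still ≥ 147) to hit 2160.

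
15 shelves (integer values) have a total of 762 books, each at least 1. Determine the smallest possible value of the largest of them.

51

The average is 762/15 > 50, so not all 15 can be 50 or less; the largest is ≥ 51.
Taking 3 copies of 50 and 12 copies of 51 gives exactly 762, so 51 is attained.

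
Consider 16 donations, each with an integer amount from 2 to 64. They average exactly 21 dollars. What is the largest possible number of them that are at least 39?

The total is 16 × 21 = 336.
With k values at 39 or above and the rest at least 2, the sum is at least 32 + 37k.
Since the sum is 336, we need 37k ≤ 304, i.e. k ≤ 8.
k = 8 is achieved by 8 values at 39 and 8 at 2, total 328; add 8 to one value (staying below 39) to reach 336.

8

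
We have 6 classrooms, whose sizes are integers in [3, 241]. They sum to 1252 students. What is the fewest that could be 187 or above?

Suppose at most 6 − j of them reach 187; then j values are ≤ 186 and the rest ≤ 241.
The total is then ≤ 186·j + 241·(6 − j) = 1446 − 55j. For this to be ≥ 1252 we need j ≤ 3, so at least 6 − 3 = 3 must reach 187.
Exactly 3 works: 3 values at 241 and 3 at 186 total 1281; lower one of the high values by 29 (still ≥ 187) to hit 1252.

3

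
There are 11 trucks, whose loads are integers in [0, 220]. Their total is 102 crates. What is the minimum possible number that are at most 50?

9

If only k of them are at most 50, the other 11 − k are at least 51, so the total is at least (11 − k)·51 + k·0.
This is ≤ 102, so (11 − k)·51 + 0k ≤ 102, which gives k ≥ 9.
Exactly 9 works: 9 values at 0 and 2 at 51 total 102.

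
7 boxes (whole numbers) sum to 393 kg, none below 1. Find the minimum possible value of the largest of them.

The 7 values sum to 393, so their maximum is at least ⌈393/7⌉ = 57.
Taking 6 copies of 56 and 1 copy of 57 gives exactly 393, so 57 is attained.

57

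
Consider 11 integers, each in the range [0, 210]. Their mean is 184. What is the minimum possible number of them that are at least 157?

6

The total is 11 × 184 = 2024.
If only k of them are at least 157, the other 11 − k are at most 156, so the total is at most k·210 + (11 − k)·156.
This must reach 2024, so k·210 + (11 − k)·156 ≥ 2024, giving k ≥ 6.
Exactly 6 works: 6 values at 210 and 5 at 156 total 2040; lower one of the high values by 16 (still ≥ 157) to hit 2024.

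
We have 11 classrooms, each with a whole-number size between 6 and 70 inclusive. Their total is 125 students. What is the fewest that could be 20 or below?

8

If only k of them are at most 20, the other 11 − k are at least 21, so the total is at least (11 − k)·21 + k·6.
This is ≤ 125, so (11 − k)·21 + 6k ≤ 125, which gives k ≥ 8.
Exactly 8 works: 8 values at 6 and 3 at 21 total 111; raise one of the low values by 14 (still ≤ 20) to hit 125.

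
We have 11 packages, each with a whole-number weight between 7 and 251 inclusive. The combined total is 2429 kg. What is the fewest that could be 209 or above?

4

Suppose at most 11 − j of them reach 209; then j values are ≤ 208 and the rest ≤ 251.
The total is then ≤ 208·j + 251·(11 − j) = 2761 − 43j. For this to be ≥ 2429 we need j ≤ 7, so at least 11 − 7 = 4 must reach 209.
Exactly 4 works: 4 values at 251 and 7 at 208 total 2460; lower one of the high values by 31 (still ≥ 209) to hit 2429.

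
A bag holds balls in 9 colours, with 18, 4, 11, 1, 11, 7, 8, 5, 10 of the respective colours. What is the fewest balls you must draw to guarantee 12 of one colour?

In the worst case you take as many as possible of each colour without reaching 12: 11 + 4 + 11 + 1 + 11 + 7 + 8 + 5 + 10 = 68.
The next one must give 12 of some colour, so 68 + 1 = 69.

69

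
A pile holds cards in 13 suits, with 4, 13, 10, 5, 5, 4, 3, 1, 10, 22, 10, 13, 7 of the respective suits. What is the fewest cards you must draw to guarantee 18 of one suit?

In the worst case you take as many as possible of each suit without reaching 18: 4 + 13 + 10 + 5 + 5 + 4 + 3 + 1 + 10 + 17 + 10 + 13 + 7 = 102.
The next one must give 18 of some suit, so 102 + 1 = 103.

103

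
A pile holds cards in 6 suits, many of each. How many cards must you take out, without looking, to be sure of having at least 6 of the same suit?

In the worst case you draw 5 of each of the 6 suits: 6 × 5 = 30.
One more forces 6 of some suit, so 30 + 1 = 31.

31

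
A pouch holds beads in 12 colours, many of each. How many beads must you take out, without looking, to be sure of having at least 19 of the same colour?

In the worst case you draw 18 of each of the 12 colours: 12 × 18 = 216.
One more forces 19 of some colour, so 216 + 1 = 217.

217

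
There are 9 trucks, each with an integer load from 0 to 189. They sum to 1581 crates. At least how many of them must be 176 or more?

If only k of them are at least 176, the other 9 − k are at most 175, so the total is at most k·189 + (9 − k)·175.
This must reach 1581, so k·189 + (9 − k)·175 ≥ 1581, giving k ≥ 1.
Exactly 1 works: 1 value at 189 and 8 at 175 total 1589; lower one of the high values by 8 (still ≥ 176) to hit 1581.

1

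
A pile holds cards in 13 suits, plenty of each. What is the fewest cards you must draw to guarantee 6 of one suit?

66

You could draw 5 of every suit without reaching 6 of any — 65 in all.
One more forces 6 of some suit, so 65 + 1 = 66.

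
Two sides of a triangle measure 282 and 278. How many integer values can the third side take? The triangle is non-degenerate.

The triangle inequality gives |282 − 278| < c < 282 + 278, i.e. 4 < c < 560.
So c can be any integer from 5 to 559: 555 values.

555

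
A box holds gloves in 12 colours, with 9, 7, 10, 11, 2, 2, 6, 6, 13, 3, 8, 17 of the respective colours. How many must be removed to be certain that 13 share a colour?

89

In the worst case you take as many as possible of each colour without reaching 13: 9 + 7 + 10 + 11 + 2 + 2 + 6 + 6 + 12 + 3 + 8 + 12 = 88.
The next one must give 13 of some colour, so 88 + 1 = 89.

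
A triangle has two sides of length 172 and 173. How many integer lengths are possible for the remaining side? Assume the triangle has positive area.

The triangle inequality gives |172 − 173| < c < 172 + 173, i.e. 1 < c < 345.
So c can be any integer from 2 to 344: 343 values.

343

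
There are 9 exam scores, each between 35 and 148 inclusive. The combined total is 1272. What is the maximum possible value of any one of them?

148

To make one score as large as possible, make the other 8 as small as possible.
The other 8 contribute at least 8 × 35 = 280, leaving at most 1272 − 280 = 992.
But each score is capped at 148, so the maximum is 148.
Achievable: one at 148 and the other 8 totalling 1124, which fits since 8 × 35 ≤ 1124 ≤ 8 × 148.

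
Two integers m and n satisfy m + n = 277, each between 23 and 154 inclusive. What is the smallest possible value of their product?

18942

mn = m(277 − m) is concave in m, so over [123, 154] it is minimized at an endpoint.
The extreme feasible split is m = 123, n = 154, giving mn = 18942.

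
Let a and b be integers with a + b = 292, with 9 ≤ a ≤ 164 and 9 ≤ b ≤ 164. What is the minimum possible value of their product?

20992

Since a + b is fixed, pushing one of them to its bound minimizes the product.
The extreme feasible split is a = 128, b = 164, giving ab = 20992.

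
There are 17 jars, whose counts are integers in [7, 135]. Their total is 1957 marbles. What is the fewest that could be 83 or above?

Suppose at most 17 − j of them reach 83; then j values are ≤ 82 and the rest ≤ 135.
The total is then ≤ 82·j + 135·(17 − j) = 2295 − 53j. For this to be ≥ 1957 we need j ≤ 6, so at least 17 − 6 = 11 must reach 83.
Exactly 11 works: 11 values at 135 and 6 at 82 total 1977; lower one of the high values by 20 (still ≥ 83) to hit 1957.

11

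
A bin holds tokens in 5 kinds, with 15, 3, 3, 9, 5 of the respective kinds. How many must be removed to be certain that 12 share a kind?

In the worst case you take as many as possible of each kind without reaching 12: 11 + 3 + 3 + 9 + 5 = 31.
The next one must give 12 of some kind, so 31 + 1 = 32.

32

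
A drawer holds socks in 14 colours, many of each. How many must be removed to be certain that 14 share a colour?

183

In the worst case you draw 13 of each of the 14 colours: 14 × 13 = 182.
One more forces 14 of some colour, so 182 + 1 = 183.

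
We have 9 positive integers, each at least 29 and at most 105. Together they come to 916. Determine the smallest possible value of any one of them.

To make one integer as small as possible, make the other 8 as large as possible.
The other 8 contribute at most 8 × 105 = 840, leaving at least 916 − 840 = 76.
Since 76 ≥ 29, this is achievable: one at 76 and 8 at 105.

76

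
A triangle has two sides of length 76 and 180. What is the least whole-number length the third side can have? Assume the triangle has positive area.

105

The third side must exceed |76 − 180| = 104.
The smallest integer above 104 is 105.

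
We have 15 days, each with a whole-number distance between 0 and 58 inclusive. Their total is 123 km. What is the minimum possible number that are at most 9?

If only k of them are at most 9, the other 15 − k are at least 10, so the total is at least (15 − k)·10 + k·0.
This is ≤ 123, so (15 − k)·10 + 0k ≤ 123, which gives k ≥ 3.
Exactly 3 works: 3 values at 0 and 12 at 10 total 120; raise one of the low values by 3 (still ≤ 9) to hit 123.

3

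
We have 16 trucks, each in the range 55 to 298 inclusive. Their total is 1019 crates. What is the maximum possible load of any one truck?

To make one truck as large as possible, make the other 15 as small as possible.
The other 15 contribute at least 15 × 55 = 825, leaving at most 1019 − 825 = 194.
Since 194 ≤ 298, this is achievable: one at 194 and 15 at 55.

194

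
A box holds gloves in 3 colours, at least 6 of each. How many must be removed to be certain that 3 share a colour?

In the worst case you draw 2 of each of the 3 colours: 3 × 2 = 6.
One more forces 3 of some colour, so 6 + 1 = 7.

7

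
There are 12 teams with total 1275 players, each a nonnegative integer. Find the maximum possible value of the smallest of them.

106

The average is 1275/12 < 107, so some value is ≤ 106.
Achievable: 9 of them at 106 and 3 at 107 total 1275.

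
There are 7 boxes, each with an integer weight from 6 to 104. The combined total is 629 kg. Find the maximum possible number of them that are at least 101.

6

Suppose k of them are at least 101. Those contribute at least 101 each and the other 7 − k at least 6 each.
So the total is at least 101k + 6(7 − k) = 42 + 95k. This must be ≤ 629, giving k ≤ 6.
k = 6 is achieved by 6 values at 101 and 1 at 6, total 612; add 17 to one value (staying below 101) to reach 629.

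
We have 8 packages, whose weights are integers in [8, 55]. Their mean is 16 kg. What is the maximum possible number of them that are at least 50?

1

The total is 8 × 16 = 128.
If k of the values are ≥ 50, the total is ≥ 50k + 8(8 − k).
Setting 50k + 8(8 − k) ≤ 128 gives 42k ≤ 64, so k ≤ 1.
k = 1 is achieved by 1 value at 50 and 7 at 8, total 106; add 22 to one value (staying below 50) to reach 128.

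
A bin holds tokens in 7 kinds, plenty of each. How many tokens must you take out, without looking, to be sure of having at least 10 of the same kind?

You could draw 9 of every kind without reaching 10 of any — 63 in all.
One more forces 10 of some kind, so 63 + 1 = 64.

64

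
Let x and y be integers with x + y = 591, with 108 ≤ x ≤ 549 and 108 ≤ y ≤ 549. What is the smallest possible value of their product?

52164

Since x + y is fixed, pushing one of them to its bound minimizes the product.
At the endpoint x = 108, y = 591 − 108 = 483, so xy = 108 × 483 = 52164.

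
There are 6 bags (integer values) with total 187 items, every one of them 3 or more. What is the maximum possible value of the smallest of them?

31

If every one of the 6 were at least 32, the total would be at least 6 × 32 = 192 > 187.
Taking 5 copies of 31 and 1 copy of 32 gives exactly 187, so 31 is attained.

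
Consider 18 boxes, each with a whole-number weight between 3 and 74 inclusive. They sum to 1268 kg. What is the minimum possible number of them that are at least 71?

2

Each value short of 71 is at most 70, costing at least 74 − 70 = 4 against the maximum total of 1332.
We can afford to lose at most 1332 − 1268 = 64, so at most ⌊64/4⌋ = 16 fall short, and at least 2 are ≥ 71.
Exactly 2 works: 2 values at 74 and 16 at 70 total 1268.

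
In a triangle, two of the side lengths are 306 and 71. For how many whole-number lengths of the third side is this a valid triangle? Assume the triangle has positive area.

141

The triangle inequality gives |306 − 71| < c < 306 + 71, i.e. 235 < c < 377.
So c can be any integer from 236 to 376: 141 values.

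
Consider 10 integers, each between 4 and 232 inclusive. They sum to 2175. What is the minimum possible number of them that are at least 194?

7

If only k of them are at least 194, the other 10 − k are at most 193, so the total is at most k·232 + (10 − k)·193.
This must reach 2175, so k·232 + (10 − k)·193 ≥ 2175, giving k ≥ 7.
Exactly 7 works: 7 values at 232 and 3 at 193 total 2203; lower one of the high values by 28 (still ≥ 194) to hit 2175.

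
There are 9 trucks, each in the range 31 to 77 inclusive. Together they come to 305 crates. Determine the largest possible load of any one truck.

57

To make one truck as large as possible, make the other 8 as small as possible.
The other 8 contribute at least 8 × 31 = 248, leaving at most 305 − 248 = 57.
Since 57 ≤ 77, this is achievable: one at 57 and 8 at 31.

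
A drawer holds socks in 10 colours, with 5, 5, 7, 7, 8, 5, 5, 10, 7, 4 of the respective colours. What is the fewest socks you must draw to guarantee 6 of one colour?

50

In the worst case you take as many as possible of each colour without reaching 6: 5 + 5 + 5 + 5 + 5 + 5 + 5 + 5 + 5 + 4 = 49.
The next one must give 6 of some colour, so 49 + 1 = 50.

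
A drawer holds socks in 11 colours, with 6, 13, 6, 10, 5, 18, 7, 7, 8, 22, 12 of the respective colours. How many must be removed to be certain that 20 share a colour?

112

In the worst case you take as many as possible of each colour without reaching 20: 6 + 13 + 6 + 10 + 5 + 18 + 7 + 7 + 8 + 19 + 12 = 111.
The next one must give 20 of some colour, so 111 + 1 = 112.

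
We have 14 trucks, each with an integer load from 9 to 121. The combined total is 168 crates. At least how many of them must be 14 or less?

If only k of them are at most 14, the other 14 − k are at least 15, so the total is at least (14 − k)·15 + k·9.
This is ≤ 168, so (14 − k)·15 + 9k ≤ 168, which gives k ≥ 7.
Exactly 7 works: 7 values at 9 and 7 at 15 total 168.

7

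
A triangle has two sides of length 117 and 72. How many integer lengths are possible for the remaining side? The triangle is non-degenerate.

The triangle inequality gives |117 − 72| < c < 117 + 72, i.e. 45 < c < 189.
So c can be any integer from 46 to 188: 143 values.

143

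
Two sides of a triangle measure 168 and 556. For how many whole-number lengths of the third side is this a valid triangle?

335

The triangle inequality gives |168 − 556| < c < 168 + 556, i.e. 388 < c < 724.
So c can be any integer from 389 to 723: 335 values.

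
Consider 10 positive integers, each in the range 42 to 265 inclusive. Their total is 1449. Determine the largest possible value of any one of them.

265

To make one integer as large as possible, make the other 9 as small as possible.
The other 9 contribute at least 9 × 42 = 378, leaving at most 1449 − 378 = 1071.
But each integer is capped at 265, so the maximum is 265.
Achievable: one at 265 and the other 9 totalling 1184, which fits since 9 × 42 ≤ 1184 ≤ 9 × 265.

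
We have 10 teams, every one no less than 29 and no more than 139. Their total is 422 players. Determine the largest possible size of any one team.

Maximizing one value means minimizing the remaining 9.
The other 9 contribute at least 9 × 29 = 261, leaving at most 422 − 261 = 161.
But each team is capped at 139, so the maximum is 139.
Achievable: one at 139 and the other 9 totalling 283, which fits since 9 × 29 ≤ 283 ≤ 9 × 139.

139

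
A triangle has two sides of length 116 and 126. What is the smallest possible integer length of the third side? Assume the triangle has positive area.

The third side must exceed |116 − 126| = 10.
The smallest integer above 10 is 11.

11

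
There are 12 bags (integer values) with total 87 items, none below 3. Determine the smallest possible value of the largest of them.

Some value must be at least ⌈87/12⌉ = 8, since 12 × 7 = 84 < 87.
Equality holds with 3 values of 8 and 9 values of 7.

8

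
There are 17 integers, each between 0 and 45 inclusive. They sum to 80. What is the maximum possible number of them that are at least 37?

With k values at 37 or above and the rest at least 0, the sum is at least 0 + 37k.
Since the sum is 80, we need 37k ≤ 80, i.e. k ≤ 2.
k = 2 is achieved by 2 values at 37 and 15 at 0, total 74; add 6 to one value (staying below 37) to reach 80.

2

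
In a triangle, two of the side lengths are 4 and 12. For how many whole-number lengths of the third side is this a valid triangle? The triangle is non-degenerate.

The triangle inequality gives |4 − 12| < c < 4 + 12, i.e. 8 < c < 16.
So c can be any integer from 9 to 15: 7 values.

7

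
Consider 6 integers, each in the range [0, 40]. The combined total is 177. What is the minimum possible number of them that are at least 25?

3

Suppose at most 6 − j of them reach 25; then j values are ≤ 24 and the rest ≤ 40.
The total is then ≤ 24·j + 40·(6 − j) = 240 − 16j. For this to be ≥ 177 we need j ≤ 3, so at least 6 − 3 = 3 must reach 25.
Exactly 3 works: 3 values at 40 and 3 at 24 total 192; lower one of the high values by 15 (still ≥ 25) to hit 177.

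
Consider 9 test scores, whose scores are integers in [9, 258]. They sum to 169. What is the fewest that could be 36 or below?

6

Each value above 36 is at least 37, contributing at least 37 − 9 = 28 above the floor 9.
The sum exceeds the floor total 81 by 88, so at most ⌊88/28⌋ = 3 exceed 36, and at least 6 are ≤ 36.
Exactly 6 works: 6 values at 9 and 3 at 37 total 165; raise one of the low values by 4 (still ≤ 36) to hit 169.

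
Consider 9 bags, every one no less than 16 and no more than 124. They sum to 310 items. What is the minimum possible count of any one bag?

To make one bag as small as possible, make the other 8 as large as possible.
The other 8 can take up 8 × 124 = 992 ≥ 310 − 16, so one bag can sit at its floor of 16.
Achievable: one at 16 and the other 8 totalling 294, which fits since 8 × 16 ≤ 294 ≤ 8 × 124.

16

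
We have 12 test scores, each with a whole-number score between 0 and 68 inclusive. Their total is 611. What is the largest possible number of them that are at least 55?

If k of the values are ≥ 55, the total is ≥ 55k + 0(12 − k).
Setting 55k + 0(12 − k) ≤ 611 gives 55k ≤ 611, so k ≤ 11.
k = 11 is achieved by 11 values at 55 and 1 at 0, total 605; add 6 to one value (staying below 55) to reach 611.

11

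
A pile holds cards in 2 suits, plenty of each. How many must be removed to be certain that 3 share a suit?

5

You could draw 2 of every suit without reaching 3 of any — 4 in all.
One more forces 3 of some suit, so 4 + 1 = 5.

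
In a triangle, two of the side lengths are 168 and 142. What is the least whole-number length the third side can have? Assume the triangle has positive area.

The third side must exceed |168 − 142| = 26.
The smallest integer above 26 is 27.

27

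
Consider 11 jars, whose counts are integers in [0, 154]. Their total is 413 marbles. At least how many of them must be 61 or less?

5

Each value above 61 is at least 62, contributing at least 62 − 0 = 62 above the floor 0.
The sum exceeds the floor total 0 by 413, so at most ⌊413/62⌋ = 6 exceed 61, and at least 5 are ≤ 61.
Exactly 5 works: 5 values at 0 and 6 at 62 total 372; raise one of the low values by 41 (still ≤ 61) to hit 413.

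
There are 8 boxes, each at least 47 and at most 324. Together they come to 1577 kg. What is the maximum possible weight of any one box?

Maximizing one value means minimizing the remaining 7.
The other 7 contribute at least 7 × 47 = 329, leaving at most 1577 − 329 = 1248.
But each box is capped at 324, so the maximum is 324.
Achievable: one at 324 and the other 7 totalling 1253, which fits since 7 × 47 ≤ 1253 ≤ 7 × 324.

324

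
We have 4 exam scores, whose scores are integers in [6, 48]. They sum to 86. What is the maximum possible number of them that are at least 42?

1

If k of the values are ≥ 42, the total is ≥ 42k + 6(4 − k).
Setting 42k + 6(4 − k) ≤ 86 gives 36k ≤ 62, so k ≤ 1.
k = 1 is achieved by 1 value at 42 and 3 at 6, total 60; add 26 to one value (staying below 42) to reach 86.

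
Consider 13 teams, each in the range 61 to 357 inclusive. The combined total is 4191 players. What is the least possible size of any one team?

61

To make one team as small as possible, make the other 12 as large as possible.
The other 12 can take up 12 × 357 = 4284 ≥ 4191 − 61, so one team can sit at its floor of 61.
Achievable: one at 61 and the other 12 totalling 4130, which fits since 12 × 61 ≤ 4130 ≤ 12 × 357.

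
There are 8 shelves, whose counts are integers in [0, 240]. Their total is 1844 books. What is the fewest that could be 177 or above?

Suppose at most 8 − j of them reach 177; then j values are ≤ 176 and the rest ≤ 240.
The total is then ≤ 176·j + 240·(8 − j) = 1920 − 64j. For this to be ≥ 1844 we need j ≤ 1, so at least 8 − 1 = 7 must reach 177.
Exactly 7 works: 7 values at 240 and 1 at 176 total 1856; lower one of the high values by 12 (still ≥ 177) to hit 1844.

7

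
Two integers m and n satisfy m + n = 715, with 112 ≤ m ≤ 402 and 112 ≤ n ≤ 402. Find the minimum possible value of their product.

Since m + n is fixed, pushing one of them to its bound minimizes the product.
The extreme feasible split is m = 313, n = 402, giving mn = 125826.

125826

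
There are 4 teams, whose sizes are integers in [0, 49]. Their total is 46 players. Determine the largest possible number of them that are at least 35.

With k values at 35 or above and the rest at least 0, the sum is at least 0 + 35k.
Since the sum is 46, we need 35k ≤ 46, i.e. k ≤ 1.
k = 1 is achieved by 1 value at 35 and 3 at 0, total 35; add 11 to one value (staying below 35) to reach 46.

1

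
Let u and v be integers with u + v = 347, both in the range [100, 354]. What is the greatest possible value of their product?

30102

For a fixed sum, the product uv is largest when u and v are as close as possible.
Taking u = 173 and v = 174 (both in [100, 354]) gives uv = 30102.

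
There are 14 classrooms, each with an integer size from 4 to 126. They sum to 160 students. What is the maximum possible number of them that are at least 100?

1

With k values at 100 or above and the rest at least 4, the sum is at least 56 + 96k.
Since the sum is 160, we need 96k ≤ 104, i.e. k ≤ 1.
k = 1 is achieved by 1 value at 100 and 13 at 4, total 152; add 8 to one value (staying below 100) to reach 160.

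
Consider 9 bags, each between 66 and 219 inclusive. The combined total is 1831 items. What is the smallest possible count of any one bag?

79

To make one bag as small as possible, make the other 8 as large as possible.
The other 8 contribute at most 8 × 219 = 1752, leaving at least 1831 − 1752 = 79.
Since 79 ≥ 66, this is achievable: one at 79 and 8 at 219.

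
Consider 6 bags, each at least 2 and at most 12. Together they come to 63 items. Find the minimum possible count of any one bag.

To make one bag as small as possible, make the other 5 as large as possible.
The other 5 contribute at most 5 × 12 = 60, leaving at least 63 − 60 = 3.
Since 3 ≥ 2, this is achievable: one at 3 and 5 at 12.

3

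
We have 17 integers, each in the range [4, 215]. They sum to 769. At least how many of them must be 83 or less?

Let j be the number exceeding 83. Then the total is ≥ 84·j + 4·(17 − j) = 68 + 80j.
So 80j ≤ 701 and j ≤ 8; hence at least 17 − 8 = 9 are ≤ 83.
Exactly 9 works: 9 values at 4 and 8 at 84 total 708; raise one of the low values by 61 (still ≤ 83) to hit 769.

9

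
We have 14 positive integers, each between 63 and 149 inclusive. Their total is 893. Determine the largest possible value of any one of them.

To make one integer as large as possible, make the other 13 as small as possible.
The other 13 contribute at least 13 × 63 = 819, leaving at most 893 − 819 = 74.
Since 74 ≤ 149, this is achievable: one at 74 and 13 at 63.

74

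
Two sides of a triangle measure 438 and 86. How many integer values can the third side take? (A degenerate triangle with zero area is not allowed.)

The triangle inequality gives |438 − 86| < c < 438 + 86, i.e. 352 < c < 524.
So c can be any integer from 353 to 523: 171 values.

171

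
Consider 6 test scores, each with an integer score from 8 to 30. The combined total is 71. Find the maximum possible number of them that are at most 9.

5

Each value at 9 or below falls at least 30 − 9 = 21 short of the ceiling 30.
The ceiling total is 6 × 30 = 180, and we need 71, so at most ⌊(180 − 71)/21⌋ = 5 can be that low.
k = 5 is achieved by 5 values at 9 and 1 at 30, total 75; lower one of the 30's by 4 (still > 9) to reach 71.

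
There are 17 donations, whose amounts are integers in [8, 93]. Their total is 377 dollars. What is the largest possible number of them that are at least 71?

3

Suppose k of them are at least 71. Those contribute at least 71 each and the other 17 − k at least 8 each.
So the total is at least 71k + 8(17 − k) = 136 + 63k. This must be ≤ 377, giving k ≤ 3.
k = 3 is achieved by 3 values at 71 and 14 at 8, total 325; add 52 to one value (staying below 71) to reach 377.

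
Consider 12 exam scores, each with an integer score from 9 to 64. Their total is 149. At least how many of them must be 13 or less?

4

If only k of them are at most 13, the other 12 − k are at least 14, so the total is at least (12 − k)·14 + k·9.
This is ≤ 149, so (12 − k)·14 + 9k ≤ 149, which gives k ≥ 4.
Exactly 4 works: 4 values at 9 and 8 at 14 total 148; raise one of the low values by 1 (still ≤ 13) to hit 149.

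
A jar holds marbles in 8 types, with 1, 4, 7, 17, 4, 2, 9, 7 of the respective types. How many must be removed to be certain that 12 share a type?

In the worst case you take as many as possible of each type without reaching 12: 1 + 4 + 7 + 11 + 4 + 2 + 9 + 7 = 45.
The next one must give 12 of some type, so 45 + 1 = 46.

46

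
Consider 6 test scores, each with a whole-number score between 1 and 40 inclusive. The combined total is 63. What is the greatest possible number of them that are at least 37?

1

With k values at 37 or above and the rest at least 1, the sum is at least 6 + 36k.
Since the sum is 63, we need 36k ≤ 57, i.e. k ≤ 1.
k = 1 is achieved by 1 value at 37 and 5 at 1, total 42; add 21 to one value (staying below 37) to reach 63.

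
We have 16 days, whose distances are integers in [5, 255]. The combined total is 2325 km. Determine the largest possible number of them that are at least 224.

Suppose k of them are at least 224. Those contribute at least 224 each and the other 16 − k at least 5 each.
So the total is at least 224k + 5(16 − k) = 80 + 219k. This must be ≤ 2325, giving k ≤ 10.
k = 10 is achieved by 10 values at 224 and 6 at 5, total 2270; add 55 to one value (staying below 224) to reach 2325.

10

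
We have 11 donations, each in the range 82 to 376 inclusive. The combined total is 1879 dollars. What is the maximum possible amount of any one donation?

Maximizing one value means minimizing the remaining 10.
The other 10 contribute at least 10 × 82 = 820, leaving at most 1879 − 820 = 1059.
But each donation is capped at 376, so the maximum is 376.
Achievable: one at 376 and the other 10 totalling 1503, which fits since 10 × 82 ≤ 1503 ≤ 10 × 376.

376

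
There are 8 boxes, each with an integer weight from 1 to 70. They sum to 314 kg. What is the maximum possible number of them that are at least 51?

6

Suppose k of them are at least 51. Those contribute at least 51 each and the other 8 − k at least 1 each.
So the total is at least 51k + 1(8 − k) = 8 + 50k. This must be ≤ 314, giving k ≤ 6.
k = 6 is achieved by 6 values at 51 and 2 at 1, total 308; add 6 to one value (staying below 51) to reach 314.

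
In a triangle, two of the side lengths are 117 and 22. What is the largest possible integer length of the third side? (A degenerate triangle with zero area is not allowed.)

The third side must be less than 117 + 22 = 139.
The largest integer below 139 is 138.

138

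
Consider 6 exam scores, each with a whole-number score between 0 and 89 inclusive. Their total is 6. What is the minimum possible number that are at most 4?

Let j be the number exceeding 4. Then the total is ≥ 5·j + 0·(6 − j) = 0 + 5j.
So 5j ≤ 6 and j ≤ 1; hence at least 6 − 1 = 5 are ≤ 4.
Exactly 5 works: 5 values at 0 and 1 at 5 total 5; raise one of the low values by 1 (still ≤ 4) to hit 6.

5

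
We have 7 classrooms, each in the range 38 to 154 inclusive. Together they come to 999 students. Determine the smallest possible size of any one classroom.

75

Minimizing one value means maximizing the remaining 6.
The other 6 contribute at most 6 × 154 = 924, leaving at least 999 − 924 = 75.
Since 75 ≥ 38, this is achievable: one at 75 and 6 at 154.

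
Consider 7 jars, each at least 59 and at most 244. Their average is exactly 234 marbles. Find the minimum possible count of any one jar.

Minimizing one value means maximizing the remaining 6.
The total is 7 × 234 = 1638.
The other 6 contribute at most 6 × 244 = 1464, leaving at least 1638 − 1464 = 174.
Since 174 ≥ 59, this is achievable: one at 174 and 6 at 244.

174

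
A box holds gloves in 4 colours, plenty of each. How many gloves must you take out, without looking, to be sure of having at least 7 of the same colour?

You could draw 6 of every colour without reaching 7 of any — 24 in all.
One more forces 7 of some colour, so 24 + 1 = 25.

25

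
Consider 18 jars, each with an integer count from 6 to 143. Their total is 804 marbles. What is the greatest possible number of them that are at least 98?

If k of the values are ≥ 98, the total is ≥ 98k + 6(18 − k).
Setting 98k + 6(18 − k) ≤ 804 gives 92k ≤ 696, so k ≤ 7.
k = 7 is achieved by 7 values at 98 and 11 at 6, total 752; add 52 to one value (staying below 98) to reach 804.

7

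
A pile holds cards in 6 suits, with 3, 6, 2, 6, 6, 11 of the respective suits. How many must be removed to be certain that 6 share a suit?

In the worst case you take as many as possible of each suit without reaching 6: 3 + 5 + 2 + 5 + 5 + 5 = 25.
The next one must give 6 of some suit, so 25 + 1 = 26.

26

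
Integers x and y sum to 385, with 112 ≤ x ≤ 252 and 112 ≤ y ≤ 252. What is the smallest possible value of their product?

xy = x(385 − x) is concave in x, so over [133, 252] it is minimized at an endpoint.
The extreme feasible split is x = 133, y = 252, giving xy = 33516.

33516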